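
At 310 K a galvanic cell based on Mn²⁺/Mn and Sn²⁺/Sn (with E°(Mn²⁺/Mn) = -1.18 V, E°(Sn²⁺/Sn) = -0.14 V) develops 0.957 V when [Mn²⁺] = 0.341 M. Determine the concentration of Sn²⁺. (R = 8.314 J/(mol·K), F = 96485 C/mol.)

6.8 × 10^-4 M

From the Nernst equation, ln Q = nF(E° − E)/RT = 2×96485×(1.04 − 0.957)/(8.314×310) = 6.214, so Q = 500.
With Q = [Mn²⁺]/[Sn²⁺] and the known concentrations, [Sn²⁺] in the denominator gives [Sn²⁺] = 6.8 × 10^-4 M.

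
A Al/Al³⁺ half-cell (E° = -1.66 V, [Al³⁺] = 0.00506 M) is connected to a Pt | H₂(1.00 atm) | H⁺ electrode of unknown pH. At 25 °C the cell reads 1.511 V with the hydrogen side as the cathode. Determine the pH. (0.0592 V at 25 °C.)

E°_cell = 1.66 V and n = 6.
log Q = n(E° − E)/0.0592 = 6×(1.66 − 1.511)/0.0592 = 15.101.
With Q = [Al³⁺]^2·P(H₂)^3 / [H⁺]^6, solving for [H⁺] gives log[H⁺] = -3.282, so pH = 3.28.

pH = 3.28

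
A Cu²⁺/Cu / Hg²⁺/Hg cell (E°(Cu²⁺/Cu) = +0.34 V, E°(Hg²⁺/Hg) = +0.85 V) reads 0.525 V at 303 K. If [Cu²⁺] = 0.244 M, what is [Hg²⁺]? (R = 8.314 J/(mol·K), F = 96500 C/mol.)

From the Nernst equation, ln Q = nF(E° − E)/RT = 2×96500×(0.51 − 0.525)/(8.314×303) = -1.149, so Q = 0.317.
With Q = [Cu²⁺]/[Hg²⁺] and the known concentrations, [Hg²⁺] in the denominator gives [Hg²⁺] = 0.77 M.

0.77 M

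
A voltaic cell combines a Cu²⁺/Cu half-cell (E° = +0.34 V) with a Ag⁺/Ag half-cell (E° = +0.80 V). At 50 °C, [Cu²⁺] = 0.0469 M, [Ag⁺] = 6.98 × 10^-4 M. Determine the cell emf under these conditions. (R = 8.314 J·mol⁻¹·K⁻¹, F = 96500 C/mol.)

0.300 V

The Ag⁺/Ag couple has the higher reduction potential and acts as the cathode, so E°_cell = +0.80 − (+0.34) = 0.46 V.
Balancing electrons gives n = 2; the reaction quotient is Q = [Cu²⁺]/[Ag⁺]^2 = 9.63 × 10^4.
E = E° − (RT/nF) ln Q = 0.46 − (8.314×323)/(2×96500) × (11.475) = 0.460 − 0.160 = 0.300 V.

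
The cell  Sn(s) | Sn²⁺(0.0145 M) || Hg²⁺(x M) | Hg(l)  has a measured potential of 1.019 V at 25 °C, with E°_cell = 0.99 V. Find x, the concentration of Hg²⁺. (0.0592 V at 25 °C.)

From the Nernst equation, log Q = n(E° − E)/0.0592 = 2(0.99 − 1.019)/0.0592 = -0.980, so Q = 0.105.
With Q = [Sn²⁺]/[Hg²⁺] and the known concentrations, [Hg²⁺] in the denominator gives [Hg²⁺] = 0.14 M.

0.14 M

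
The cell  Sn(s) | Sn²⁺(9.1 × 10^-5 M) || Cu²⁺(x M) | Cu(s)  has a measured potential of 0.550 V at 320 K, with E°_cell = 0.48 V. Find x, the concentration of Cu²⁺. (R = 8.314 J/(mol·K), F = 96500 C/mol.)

0.015 M

From the Nernst equation, ln Q = nF(E° − E)/RT = 2×96500×(0.48 − 0.550)/(8.314×320) = -5.078, so Q = 0.00623.
With Q = [Sn²⁺]/[Cu²⁺] and the known concentrations, [Cu²⁺] in the denominator gives [Cu²⁺] = 0.015 M.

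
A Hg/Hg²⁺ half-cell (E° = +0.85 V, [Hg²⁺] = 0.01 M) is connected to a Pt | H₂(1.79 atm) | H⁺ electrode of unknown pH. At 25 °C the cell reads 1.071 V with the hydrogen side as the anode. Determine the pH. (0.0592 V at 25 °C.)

E°_cell = 0.85 V and n = 2.
log Q = n(E° − E)/0.0592 = 2×(0.85 − 1.071)/0.0592 = -7.466.
With Q = [H⁺]^2 / ([Hg²⁺]·P(H₂)), solving for [H⁺] gives log[H⁺] = -4.607, so pH = 4.61.

pH = 4.61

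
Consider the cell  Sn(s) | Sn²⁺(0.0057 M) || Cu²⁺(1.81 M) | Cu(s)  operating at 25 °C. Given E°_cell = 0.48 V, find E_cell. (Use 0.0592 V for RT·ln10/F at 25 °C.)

Balancing electrons gives n = 2; the reaction quotient is Q = [Sn²⁺]/[Cu²⁺] = 0.00315.
At 25 °C, E = E° − (0.0592/n) log Q = 0.48 − (0.0592/2)(-2.502) = 0.480 + 0.074 = 0.554 V.

0.554 V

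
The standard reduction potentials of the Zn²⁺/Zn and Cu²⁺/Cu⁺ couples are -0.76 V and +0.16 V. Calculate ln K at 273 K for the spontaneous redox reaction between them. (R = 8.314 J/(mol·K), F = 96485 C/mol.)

ln K = 78.2

E°_cell = +0.16 − (-0.76) = 0.92 V, with n = 2 electrons transferred.
At equilibrium E = 0, so the Nernst equation gives ln K = nFE°/RT = (2)(96485)(0.92)/((8.314)(273)) = 78.22.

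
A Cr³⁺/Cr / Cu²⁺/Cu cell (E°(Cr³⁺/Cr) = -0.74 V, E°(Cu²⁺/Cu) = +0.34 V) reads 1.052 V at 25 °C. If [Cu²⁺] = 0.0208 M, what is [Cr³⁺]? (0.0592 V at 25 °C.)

0.079 M

From the Nernst equation, log Q = n(E° − E)/0.0592 = 6(1.08 − 1.052)/0.0592 = 2.838, so Q = 688.
With Q = [Cr³⁺]^2/[Cu²⁺]^3 and the known concentrations, [Cr³⁺]^2 in the numerator gives [Cr³⁺] = 0.079 M.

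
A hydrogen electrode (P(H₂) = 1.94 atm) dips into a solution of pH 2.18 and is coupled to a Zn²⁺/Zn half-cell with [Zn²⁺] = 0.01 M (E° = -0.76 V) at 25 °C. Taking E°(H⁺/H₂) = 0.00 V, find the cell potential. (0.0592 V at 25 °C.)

0.68 V

The hydrogen couple is the cathode, so E°_cell = 0.76 V; n = 2.
[H⁺] = 10^(−2.18) = 0.0066 M, and Q = [Zn²⁺]·P(H₂) / [H⁺]^2 = 444.
E = E° − (0.0592/2) log Q = 0.76 − (0.0592/2)(2.648) = 0.682 V.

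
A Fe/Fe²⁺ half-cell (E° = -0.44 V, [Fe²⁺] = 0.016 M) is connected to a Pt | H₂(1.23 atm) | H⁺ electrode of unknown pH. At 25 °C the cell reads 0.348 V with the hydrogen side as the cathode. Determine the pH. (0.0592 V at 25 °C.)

pH = 2.41

E°_cell = 0.44 V and n = 2.
log Q = n(E° − E)/0.0592 = 2×(0.44 − 0.348)/0.0592 = 3.108.
With Q = [Fe²⁺]·P(H₂) / [H⁺]^2, solving for [H⁺] gives log[H⁺] = -2.407, so pH = 2.41.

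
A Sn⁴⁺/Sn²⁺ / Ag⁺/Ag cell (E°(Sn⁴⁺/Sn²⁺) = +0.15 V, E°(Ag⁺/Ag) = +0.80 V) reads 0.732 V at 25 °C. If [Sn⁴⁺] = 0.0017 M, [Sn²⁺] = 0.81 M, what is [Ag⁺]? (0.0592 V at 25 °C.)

From the Nernst equation, log Q = n(E° − E)/0.0592 = 2(0.65 − 0.732)/0.0592 = -2.770, so Q = 0.00170.
With Q = [Sn⁴⁺]/([Sn²⁺]·[Ag⁺]^2) and the known concentrations, [Ag⁺]^2 in the denominator gives [Ag⁺] = 1.1 M.

1.1 M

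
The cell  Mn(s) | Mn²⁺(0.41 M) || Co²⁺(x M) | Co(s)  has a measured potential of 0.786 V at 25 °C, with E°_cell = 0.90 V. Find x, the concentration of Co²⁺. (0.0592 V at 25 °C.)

5.8 × 10^-5 M

From the Nernst equation, log Q = n(E° − E)/0.0592 = 2(0.90 − 0.786)/0.0592 = 3.851, so Q = 7100.
With Q = [Mn²⁺]/[Co²⁺] and the known concentrations, [Co²⁺] in the denominator gives [Co²⁺] = 5.8 × 10^-5 M.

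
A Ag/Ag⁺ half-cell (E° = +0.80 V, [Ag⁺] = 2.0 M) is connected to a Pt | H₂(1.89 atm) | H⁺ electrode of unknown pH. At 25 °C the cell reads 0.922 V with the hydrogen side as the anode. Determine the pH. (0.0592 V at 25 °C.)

pH = 1.62

E°_cell = 0.80 V and n = 2.
log Q = n(E° − E)/0.0592 = 2×(0.80 − 0.922)/0.0592 = -4.122.
With Q = [H⁺]^2 / ([Ag⁺]^2·P(H₂)), solving for [H⁺] gives log[H⁺] = -1.622, so pH = 1.62.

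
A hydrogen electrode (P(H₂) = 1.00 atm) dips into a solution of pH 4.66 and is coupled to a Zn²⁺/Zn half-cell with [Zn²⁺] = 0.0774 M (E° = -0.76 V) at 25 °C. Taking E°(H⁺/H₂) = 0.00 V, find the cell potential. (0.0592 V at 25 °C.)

0.52 V

The hydrogen couple is the cathode, so E°_cell = 0.76 V; n = 2.
[H⁺] = 10^(−4.66) = 2.2 × 10^-5 M, and Q = [Zn²⁺]·P(H₂) / [H⁺]^2 = 1.62 × 10^8.
E = E° − (0.0592/2) log Q = 0.76 − (0.0592/2)(8.209) = 0.517 V.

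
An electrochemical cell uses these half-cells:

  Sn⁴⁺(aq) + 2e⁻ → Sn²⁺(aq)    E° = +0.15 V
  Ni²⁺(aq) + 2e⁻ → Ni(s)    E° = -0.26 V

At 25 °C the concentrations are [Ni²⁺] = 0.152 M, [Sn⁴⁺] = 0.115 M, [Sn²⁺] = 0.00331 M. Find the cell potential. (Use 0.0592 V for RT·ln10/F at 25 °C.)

The Sn⁴⁺/Sn²⁺ couple has the higher reduction potential and acts as the cathode, so E°_cell = +0.15 − (-0.26) = 0.41 V.
Balancing electrons gives n = 2; the reaction quotient is Q = [Ni²⁺]·[Sn²⁺]/[Sn⁴⁺] = 0.00437.
At 25 °C, E = E° − (0.0592/n) log Q = 0.41 − (0.0592/2)(-2.359) = 0.410 + 0.070 = 0.480 V.

0.480 V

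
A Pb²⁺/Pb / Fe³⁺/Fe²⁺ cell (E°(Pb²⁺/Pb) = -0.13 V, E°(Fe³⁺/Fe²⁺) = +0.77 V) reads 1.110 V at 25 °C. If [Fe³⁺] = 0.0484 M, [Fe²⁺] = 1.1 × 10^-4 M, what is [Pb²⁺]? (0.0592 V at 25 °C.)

From the Nernst equation, log Q = n(E° − E)/0.0592 = 2(0.90 − 1.110)/0.0592 = -7.095, so Q = 8.04 × 10^-8.
With Q = [Pb²⁺]·[Fe²⁺]^2/[Fe³⁺]^2 and the known concentrations, [Pb²⁺] in the numerator gives [Pb²⁺] = 0.016 M.

0.016 M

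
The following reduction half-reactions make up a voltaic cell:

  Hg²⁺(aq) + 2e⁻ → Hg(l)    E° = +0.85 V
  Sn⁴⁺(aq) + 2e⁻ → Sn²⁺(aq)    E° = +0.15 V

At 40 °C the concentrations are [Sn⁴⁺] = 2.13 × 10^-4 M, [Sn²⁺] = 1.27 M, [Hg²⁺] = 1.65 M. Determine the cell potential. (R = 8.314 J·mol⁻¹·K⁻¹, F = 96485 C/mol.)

0.824 V

The Hg²⁺/Hg couple has the higher reduction potential and acts as the cathode, so E°_cell = +0.85 − (+0.15) = 0.70 V.
Balancing electrons gives n = 2; the reaction quotient is Q = [Sn⁴⁺]/([Sn²⁺]·[Hg²⁺]) = 1.02 × 10^-4.
E = E° − (RT/nF) ln Q = 0.70 − (8.314×313)/(2×96485) × (-9.194) = 0.700 + 0.124 = 0.824 V.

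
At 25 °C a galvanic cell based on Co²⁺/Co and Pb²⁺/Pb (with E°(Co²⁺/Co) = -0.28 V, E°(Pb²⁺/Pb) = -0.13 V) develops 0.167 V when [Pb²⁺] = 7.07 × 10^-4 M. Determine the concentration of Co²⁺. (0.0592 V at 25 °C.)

From the Nernst equation, log Q = n(E° − E)/0.0592 = 2(0.15 − 0.167)/0.0592 = -0.574, so Q = 0.266.
With Q = [Co²⁺]/[Pb²⁺] and the known concentrations, [Co²⁺] in the numerator gives [Co²⁺] = 1.9 × 10^-4 M.

1.9 × 10^-4 M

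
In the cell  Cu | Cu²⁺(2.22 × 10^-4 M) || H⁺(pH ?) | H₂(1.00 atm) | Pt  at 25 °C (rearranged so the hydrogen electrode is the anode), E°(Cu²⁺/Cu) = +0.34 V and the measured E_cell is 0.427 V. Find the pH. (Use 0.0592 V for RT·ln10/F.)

E°_cell = 0.34 V and n = 2.
log Q = n(E° − E)/0.0592 = 2×(0.34 − 0.427)/0.0592 = -2.939.
With Q = [H⁺]^2 / ([Cu²⁺]·P(H₂)), solving for [H⁺] gives log[H⁺] = -3.296, so pH = 3.30.

pH = 3.30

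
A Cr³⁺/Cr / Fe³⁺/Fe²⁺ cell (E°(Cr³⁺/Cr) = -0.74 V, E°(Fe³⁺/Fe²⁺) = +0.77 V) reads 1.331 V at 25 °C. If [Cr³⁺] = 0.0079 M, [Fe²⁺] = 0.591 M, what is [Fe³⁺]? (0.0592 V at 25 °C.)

From the Nernst equation, log Q = n(E° − E)/0.0592 = 3(1.51 − 1.331)/0.0592 = 9.071, so Q = 1.18 × 10^9.
With Q = [Cr³⁺]·[Fe²⁺]^3/[Fe³⁺]^3 and the known concentrations, [Fe³⁺]^3 in the denominator gives [Fe³⁺] = 1.1 × 10^-4 M.

1.1 × 10^-4 M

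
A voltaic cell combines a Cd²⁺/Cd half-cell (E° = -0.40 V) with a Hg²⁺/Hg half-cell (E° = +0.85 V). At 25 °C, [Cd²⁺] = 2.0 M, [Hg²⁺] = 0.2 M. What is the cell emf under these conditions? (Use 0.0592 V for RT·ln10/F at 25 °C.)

The Hg²⁺/Hg couple has the higher reduction potential and acts as the cathode, so E°_cell = +0.85 − (-0.40) = 1.25 V.
Balancing electrons gives n = 2; the reaction quotient is Q = [Cd²⁺]/[Hg²⁺] = 10.0.
At 25 °C, E = E° − (0.0592/n) log Q = 1.25 − (0.0592/2)(1.000) = 1.250 − 0.030 = 1.220 V.

1.22 V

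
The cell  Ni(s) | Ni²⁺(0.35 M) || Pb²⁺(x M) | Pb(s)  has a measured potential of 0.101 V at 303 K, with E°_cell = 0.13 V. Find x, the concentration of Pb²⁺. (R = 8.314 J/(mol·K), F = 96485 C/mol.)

0.038 M

From the Nernst equation, ln Q = nF(E° − E)/RT = 2×96485×(0.13 − 0.101)/(8.314×303) = 2.221, so Q = 9.22.
With Q = [Ni²⁺]/[Pb²⁺] and the known concentrations, [Pb²⁺] in the denominator gives [Pb²⁺] = 0.038 M.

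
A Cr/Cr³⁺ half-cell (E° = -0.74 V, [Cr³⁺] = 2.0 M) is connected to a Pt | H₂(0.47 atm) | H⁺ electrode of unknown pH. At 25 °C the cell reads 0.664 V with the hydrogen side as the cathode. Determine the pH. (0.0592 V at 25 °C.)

pH = 1.35

E°_cell = 0.74 V and n = 6.
log Q = n(E° − E)/0.0592 = 6×(0.74 − 0.664)/0.0592 = 7.703.
With Q = [Cr³⁺]^2·P(H₂)^3 / [H⁺]^6, solving for [H⁺] gives log[H⁺] = -1.347, so pH = 1.35.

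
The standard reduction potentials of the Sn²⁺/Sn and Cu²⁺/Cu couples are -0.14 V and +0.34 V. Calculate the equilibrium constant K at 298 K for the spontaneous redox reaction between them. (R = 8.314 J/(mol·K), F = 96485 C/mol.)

1.7 × 10^16

E°_cell = +0.34 − (-0.14) = 0.48 V, with n = 2 electrons transferred.
At equilibrium E = 0, so the Nernst equation gives ln K = nFE°/RT = (2)(96485)(0.48)/((8.314)(298)) = 37.39.
K = e^37.39 = 1.7 × 10^16.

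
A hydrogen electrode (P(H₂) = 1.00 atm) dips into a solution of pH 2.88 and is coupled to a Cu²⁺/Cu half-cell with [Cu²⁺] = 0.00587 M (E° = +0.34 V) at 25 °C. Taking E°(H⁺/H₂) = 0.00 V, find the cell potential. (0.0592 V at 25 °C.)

The Cu²⁺/Cu couple is the cathode, so E°_cell = 0.34 V; n = 2.
[H⁺] = 10^(−2.88) = 0.0013 M, and Q = [H⁺]^2 / ([Cu²⁺]·P(H₂)) = 2.96 × 10^-4.
E = E° − (0.0592/2) log Q = 0.34 − (0.0592/2)(-3.529) = 0.444 V.

0.44 V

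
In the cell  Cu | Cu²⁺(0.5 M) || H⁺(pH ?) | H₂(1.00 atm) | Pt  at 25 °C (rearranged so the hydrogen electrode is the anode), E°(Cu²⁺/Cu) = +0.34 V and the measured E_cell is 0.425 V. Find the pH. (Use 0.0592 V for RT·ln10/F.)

E°_cell = 0.34 V and n = 2.
log Q = n(E° − E)/0.0592 = 2×(0.34 − 0.425)/0.0592 = -2.872.
With Q = [H⁺]^2 / ([Cu²⁺]·P(H₂)), solving for [H⁺] gives log[H⁺] = -1.586, so pH = 1.59.

pH = 1.59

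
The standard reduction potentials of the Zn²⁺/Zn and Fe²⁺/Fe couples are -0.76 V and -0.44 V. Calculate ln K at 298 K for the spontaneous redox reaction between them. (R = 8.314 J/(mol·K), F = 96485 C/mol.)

ln K = 24.9

E°_cell = -0.44 − (-0.76) = 0.32 V, with n = 2 electrons transferred.
At equilibrium E = 0, so the Nernst equation gives ln K = nFE°/RT = (2)(96485)(0.32)/((8.314)(298)) = 24.92.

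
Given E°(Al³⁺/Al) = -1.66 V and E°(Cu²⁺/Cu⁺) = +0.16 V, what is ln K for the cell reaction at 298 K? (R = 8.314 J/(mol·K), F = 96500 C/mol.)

E°_cell = +0.16 − (-1.66) = 1.82 V, with n = 3 electrons transferred.
At equilibrium E = 0, so the Nernst equation gives ln K = nFE°/RT = (3)(96500)(1.82)/((8.314)(298)) = 212.66.

ln K = 212.7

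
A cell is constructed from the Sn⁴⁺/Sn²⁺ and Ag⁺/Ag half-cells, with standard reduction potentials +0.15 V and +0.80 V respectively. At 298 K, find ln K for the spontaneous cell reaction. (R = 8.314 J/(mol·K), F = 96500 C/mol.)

E°_cell = +0.80 − (+0.15) = 0.65 V, with n = 2 electrons transferred.
At equilibrium E = 0, so the Nernst equation gives ln K = nFE°/RT = (2)(96500)(0.65)/((8.314)(298)) = 50.63.

ln K = 50.6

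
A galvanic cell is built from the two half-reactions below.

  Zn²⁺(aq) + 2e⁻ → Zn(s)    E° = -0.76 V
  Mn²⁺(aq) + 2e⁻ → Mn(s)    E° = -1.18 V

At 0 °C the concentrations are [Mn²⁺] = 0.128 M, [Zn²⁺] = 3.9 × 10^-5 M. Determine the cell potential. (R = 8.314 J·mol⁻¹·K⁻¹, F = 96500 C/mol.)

The Zn²⁺/Zn couple has the higher reduction potential and acts as the cathode, so E°_cell = -0.76 − (-1.18) = 0.42 V.
Balancing electrons gives n = 2; the reaction quotient is Q = [Mn²⁺]/[Zn²⁺] = 3280.
E = E° − (RT/nF) ln Q = 0.42 − (8.314×273)/(2×96500) × (8.096) = 0.420 − 0.095 = 0.325 V.

0.325 V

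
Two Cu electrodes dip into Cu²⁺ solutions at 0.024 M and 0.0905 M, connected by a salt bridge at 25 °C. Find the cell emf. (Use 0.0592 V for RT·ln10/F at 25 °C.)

0.017 V

Both half-cells are Cu²⁺/Cu, so E°_cell = 0. The concentrated side is the cathode; the cell reaction moves Cu²⁺ from high to low concentration with n = 2.
Q = [Cu²⁺]_dilute/[Cu²⁺]_conc = 0.024/0.0905 = 0.265.
E = 0 − (0.0592/2) log Q = −(0.0592/2)(-0.576) = 0.0170 V.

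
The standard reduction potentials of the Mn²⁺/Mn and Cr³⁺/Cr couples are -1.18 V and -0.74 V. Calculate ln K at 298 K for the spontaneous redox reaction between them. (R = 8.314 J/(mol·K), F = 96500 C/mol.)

ln K = 102.8

E°_cell = -0.74 − (-1.18) = 0.44 V, with n = 6 electrons transferred.
At equilibrium E = 0, so the Nernst equation gives ln K = nFE°/RT = (6)(96500)(0.44)/((8.314)(298)) = 102.83.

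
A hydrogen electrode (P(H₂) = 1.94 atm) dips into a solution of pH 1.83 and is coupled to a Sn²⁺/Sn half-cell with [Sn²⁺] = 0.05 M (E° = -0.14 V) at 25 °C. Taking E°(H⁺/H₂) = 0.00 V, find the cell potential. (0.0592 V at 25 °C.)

The hydrogen couple is the cathode, so E°_cell = 0.14 V; n = 2.
[H⁺] = 10^(−1.83) = 0.015 M, and Q = [Sn²⁺]·P(H₂) / [H⁺]^2 = 443.
E = E° − (0.0592/2) log Q = 0.14 − (0.0592/2)(2.647) = 0.062 V.

0.062 V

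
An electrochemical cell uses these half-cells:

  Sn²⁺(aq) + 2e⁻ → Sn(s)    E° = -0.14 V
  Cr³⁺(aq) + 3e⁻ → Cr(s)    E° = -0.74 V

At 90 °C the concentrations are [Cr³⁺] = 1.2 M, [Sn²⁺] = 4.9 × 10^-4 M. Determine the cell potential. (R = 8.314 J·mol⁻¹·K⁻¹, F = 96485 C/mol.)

The Sn²⁺/Sn couple has the higher reduction potential and acts as the cathode, so E°_cell = -0.14 − (-0.74) = 0.60 V.
Balancing electrons gives n = 6; the reaction quotient is Q = [Cr³⁺]^2/[Sn²⁺]^3 = 1.22 × 10^10.
E = E° − (RT/nF) ln Q = 0.60 − (8.314×363)/(6×96485) × (23.228) = 0.600 − 0.121 = 0.479 V.

0.479 V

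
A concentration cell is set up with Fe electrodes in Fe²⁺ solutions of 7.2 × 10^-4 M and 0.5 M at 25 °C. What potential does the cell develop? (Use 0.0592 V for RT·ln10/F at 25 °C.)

0.084 V

Both half-cells are Fe²⁺/Fe, so E°_cell = 0. The concentrated side is the cathode; the cell reaction moves Fe²⁺ from high to low concentration with n = 2.
Q = [Fe²⁺]_dilute/[Fe²⁺]_conc = 7.2 × 10^-4/0.5 = 0.00144.
E = 0 − (0.0592/2) log Q = −(0.0592/2)(-2.842) = 0.0841 V.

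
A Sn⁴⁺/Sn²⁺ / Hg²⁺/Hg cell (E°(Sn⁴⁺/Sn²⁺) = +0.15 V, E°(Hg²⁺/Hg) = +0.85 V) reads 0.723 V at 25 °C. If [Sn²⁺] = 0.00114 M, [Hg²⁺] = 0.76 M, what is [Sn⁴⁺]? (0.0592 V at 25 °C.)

From the Nernst equation, log Q = n(E° − E)/0.0592 = 2(0.70 − 0.723)/0.0592 = -0.777, so Q = 0.167.
With Q = [Sn⁴⁺]/([Sn²⁺]·[Hg²⁺]) and the known concentrations, [Sn⁴⁺] in the numerator gives [Sn⁴⁺] = 1.4 × 10^-4 M.

1.4 × 10^-4 M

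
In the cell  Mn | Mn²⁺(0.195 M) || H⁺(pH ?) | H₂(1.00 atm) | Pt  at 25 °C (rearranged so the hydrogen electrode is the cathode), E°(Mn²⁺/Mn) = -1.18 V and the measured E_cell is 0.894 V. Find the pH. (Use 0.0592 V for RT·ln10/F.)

E°_cell = 1.18 V and n = 2.
log Q = n(E° − E)/0.0592 = 2×(1.18 − 0.894)/0.0592 = 9.662.
With Q = [Mn²⁺]·P(H₂) / [H⁺]^2, solving for [H⁺] gives log[H⁺] = -5.186, so pH = 5.19.

pH = 5.19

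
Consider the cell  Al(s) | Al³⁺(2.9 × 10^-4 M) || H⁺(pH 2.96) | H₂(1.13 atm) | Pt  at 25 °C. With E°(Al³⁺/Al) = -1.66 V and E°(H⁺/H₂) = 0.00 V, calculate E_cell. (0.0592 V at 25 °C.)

1.55 V

The hydrogen couple is the cathode, so E°_cell = 1.66 V; n = 6.
[H⁺] = 10^(−2.96) = 0.0011 M, and Q = [Al³⁺]^2·P(H₂)^3 / [H⁺]^6 = 6.98 × 10^10.
E = E° − (0.0592/6) log Q = 1.66 − (0.0592/6)(10.844) = 1.553 V.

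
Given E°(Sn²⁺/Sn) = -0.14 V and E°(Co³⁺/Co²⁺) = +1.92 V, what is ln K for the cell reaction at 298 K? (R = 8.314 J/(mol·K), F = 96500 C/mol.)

E°_cell = +1.92 − (-0.14) = 2.06 V, with n = 2 electrons transferred.
At equilibrium E = 0, so the Nernst equation gives ln K = nFE°/RT = (2)(96500)(2.06)/((8.314)(298)) = 160.47.

ln K = 160.5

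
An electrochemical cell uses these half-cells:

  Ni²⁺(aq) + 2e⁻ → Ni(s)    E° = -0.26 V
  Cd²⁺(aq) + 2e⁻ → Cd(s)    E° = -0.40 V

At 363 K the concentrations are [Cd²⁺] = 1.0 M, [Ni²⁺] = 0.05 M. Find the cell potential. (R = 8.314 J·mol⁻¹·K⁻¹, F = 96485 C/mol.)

The Ni²⁺/Ni couple has the higher reduction potential and acts as the cathode, so E°_cell = -0.26 − (-0.40) = 0.14 V.
Balancing electrons gives n = 2; the reaction quotient is Q = [Cd²⁺]/[Ni²⁺] = 20.0.
E = E° − (RT/nF) ln Q = 0.14 − (8.314×363)/(2×96485) × (2.996) = 0.140 − 0.047 = 0.093 V.

0.093 V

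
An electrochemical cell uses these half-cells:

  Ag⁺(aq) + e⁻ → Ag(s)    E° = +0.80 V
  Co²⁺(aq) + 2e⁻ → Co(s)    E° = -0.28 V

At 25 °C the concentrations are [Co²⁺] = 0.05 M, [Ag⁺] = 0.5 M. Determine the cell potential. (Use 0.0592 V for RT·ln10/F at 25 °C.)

The Ag⁺/Ag couple has the higher reduction potential and acts as the cathode, so E°_cell = +0.80 − (-0.28) = 1.08 V.
Balancing electrons gives n = 2; the reaction quotient is Q = [Co²⁺]/[Ag⁺]^2 = 0.200.
At 25 °C, E = E° − (0.0592/n) log Q = 1.08 − (0.0592/2)(-0.699) = 1.080 + 0.021 = 1.101 V.

1.10 V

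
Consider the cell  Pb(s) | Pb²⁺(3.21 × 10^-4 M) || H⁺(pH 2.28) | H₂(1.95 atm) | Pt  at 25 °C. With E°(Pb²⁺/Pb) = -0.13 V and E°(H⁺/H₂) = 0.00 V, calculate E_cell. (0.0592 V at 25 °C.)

0.090 V

The hydrogen couple is the cathode, so E°_cell = 0.13 V; n = 2.
[H⁺] = 10^(−2.28) = 0.0052 M, and Q = [Pb²⁺]·P(H₂) / [H⁺]^2 = 22.7.
E = E° − (0.0592/2) log Q = 0.13 − (0.0592/2)(1.357) = 0.090 V.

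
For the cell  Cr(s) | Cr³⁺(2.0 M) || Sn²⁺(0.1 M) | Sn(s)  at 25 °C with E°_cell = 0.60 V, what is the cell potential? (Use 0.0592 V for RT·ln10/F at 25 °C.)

Balancing electrons gives n = 6; the reaction quotient is Q = [Cr³⁺]^2/[Sn²⁺]^3 = 4000.
At 25 °C, E = E° − (0.0592/n) log Q = 0.60 − (0.0592/6)(3.602) = 0.600 − 0.036 = 0.564 V.

0.564 V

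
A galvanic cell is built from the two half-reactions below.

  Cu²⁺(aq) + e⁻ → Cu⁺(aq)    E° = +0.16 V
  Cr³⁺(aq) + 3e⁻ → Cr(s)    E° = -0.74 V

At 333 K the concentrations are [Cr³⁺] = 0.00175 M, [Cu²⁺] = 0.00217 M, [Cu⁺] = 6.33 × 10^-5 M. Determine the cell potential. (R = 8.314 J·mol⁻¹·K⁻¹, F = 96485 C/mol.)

The Cu²⁺/Cu⁺ couple has the higher reduction potential and acts as the cathode, so E°_cell = +0.16 − (-0.74) = 0.90 V.
Balancing electrons gives n = 3; the reaction quotient is Q = [Cr³⁺]·[Cu⁺]^3/[Cu²⁺]^3 = 4.34 × 10^-8.
E = E° − (RT/nF) ln Q = 0.90 − (8.314×333)/(3×96485) × (-16.952) = 0.900 + 0.162 = 1.062 V.

1.06 V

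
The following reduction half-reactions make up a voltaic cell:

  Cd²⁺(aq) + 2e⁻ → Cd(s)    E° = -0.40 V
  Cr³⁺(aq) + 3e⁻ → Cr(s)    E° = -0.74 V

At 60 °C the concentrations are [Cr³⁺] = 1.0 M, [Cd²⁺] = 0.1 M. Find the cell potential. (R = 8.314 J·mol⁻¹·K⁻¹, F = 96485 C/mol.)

0.307 V

The Cd²⁺/Cd couple has the higher reduction potential and acts as the cathode, so E°_cell = -0.40 − (-0.74) = 0.34 V.
Balancing electrons gives n = 6; the reaction quotient is Q = [Cr³⁺]^2/[Cd²⁺]^3 = 1000.
E = E° − (RT/nF) ln Q = 0.34 − (8.314×333)/(6×96485) × (6.908) = 0.340 − 0.033 = 0.307 V.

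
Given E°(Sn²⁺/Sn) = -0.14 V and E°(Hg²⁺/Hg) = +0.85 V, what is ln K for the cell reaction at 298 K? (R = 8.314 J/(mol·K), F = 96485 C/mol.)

E°_cell = +0.85 − (-0.14) = 0.99 V, with n = 2 electrons transferred.
At equilibrium E = 0, so the Nernst equation gives ln K = nFE°/RT = (2)(96485)(0.99)/((8.314)(298)) = 77.11.

ln K = 77.1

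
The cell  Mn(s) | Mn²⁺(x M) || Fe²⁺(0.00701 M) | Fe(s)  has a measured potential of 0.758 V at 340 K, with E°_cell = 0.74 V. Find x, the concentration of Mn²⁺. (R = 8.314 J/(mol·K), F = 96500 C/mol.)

0.0021 M

From the Nernst equation, ln Q = nF(E° − E)/RT = 2×96500×(0.74 − 0.758)/(8.314×340) = -1.229, so Q = 0.293.
With Q = [Mn²⁺]/[Fe²⁺] and the known concentrations, [Mn²⁺] in the numerator gives [Mn²⁺] = 0.0021 M.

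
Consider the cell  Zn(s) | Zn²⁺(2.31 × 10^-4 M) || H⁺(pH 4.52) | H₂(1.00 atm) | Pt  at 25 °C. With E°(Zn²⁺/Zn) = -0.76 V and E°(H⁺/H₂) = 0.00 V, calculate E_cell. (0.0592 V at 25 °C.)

0.60 V

The hydrogen couple is the cathode, so E°_cell = 0.76 V; n = 2.
[H⁺] = 10^(−4.52) = 3 × 10^-5 M, and Q = [Zn²⁺]·P(H₂) / [H⁺]^2 = 2.53 × 10^5.
E = E° − (0.0592/2) log Q = 0.76 − (0.0592/2)(5.404) = 0.600 V.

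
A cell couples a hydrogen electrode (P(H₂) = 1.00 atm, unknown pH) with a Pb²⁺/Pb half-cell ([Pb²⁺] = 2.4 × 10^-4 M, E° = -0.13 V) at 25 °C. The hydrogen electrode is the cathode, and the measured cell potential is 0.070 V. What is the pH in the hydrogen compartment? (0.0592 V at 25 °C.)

E°_cell = 0.13 V and n = 2.
log Q = n(E° − E)/0.0592 = 2×(0.13 − 0.070)/0.0592 = 2.027.
With Q = [Pb²⁺]·P(H₂) / [H⁺]^2, solving for [H⁺] gives log[H⁺] = -2.823, so pH = 2.82.

pH = 2.82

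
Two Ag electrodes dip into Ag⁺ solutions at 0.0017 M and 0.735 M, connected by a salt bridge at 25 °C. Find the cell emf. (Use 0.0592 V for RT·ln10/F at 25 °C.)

0.16 V

Both half-cells are Ag⁺/Ag, so E°_cell = 0. The concentrated side is the cathode; the cell reaction moves Ag⁺ from high to low concentration with n = 1.
Q = [Ag⁺]_dilute/[Ag⁺]_conc = 0.0017/0.735 = 0.00231.
E = 0 − (0.0592/1) log Q = −(0.0592/1)(-2.636) = 0.1561 V.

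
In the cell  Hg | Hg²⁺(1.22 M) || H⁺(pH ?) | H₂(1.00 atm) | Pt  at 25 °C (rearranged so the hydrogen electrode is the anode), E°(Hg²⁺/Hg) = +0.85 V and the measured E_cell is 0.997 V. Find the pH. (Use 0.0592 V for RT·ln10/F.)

E°_cell = 0.85 V and n = 2.
log Q = n(E° − E)/0.0592 = 2×(0.85 − 0.997)/0.0592 = -4.966.
With Q = [H⁺]^2 / ([Hg²⁺]·P(H₂)), solving for [H⁺] gives log[H⁺] = -2.440, so pH = 2.44.

pH = 2.44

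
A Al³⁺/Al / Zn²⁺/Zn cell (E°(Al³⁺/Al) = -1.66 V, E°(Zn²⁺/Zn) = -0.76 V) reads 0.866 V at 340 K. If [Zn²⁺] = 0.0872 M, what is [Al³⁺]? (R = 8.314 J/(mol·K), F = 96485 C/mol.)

0.84 M

From the Nernst equation, ln Q = nF(E° − E)/RT = 6×96485×(0.90 − 0.866)/(8.314×340) = 6.963, so Q = 1060.
With Q = [Al³⁺]^2/[Zn²⁺]^3 and the known concentrations, [Al³⁺]^2 in the numerator gives [Al³⁺] = 0.84 M.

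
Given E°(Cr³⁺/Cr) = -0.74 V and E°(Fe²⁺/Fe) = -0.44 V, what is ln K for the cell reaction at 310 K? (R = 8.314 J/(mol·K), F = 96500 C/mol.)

E°_cell = -0.44 − (-0.74) = 0.30 V, with n = 6 electrons transferred.
At equilibrium E = 0, so the Nernst equation gives ln K = nFE°/RT = (6)(96500)(0.30)/((8.314)(310)) = 67.40.

ln K = 67.4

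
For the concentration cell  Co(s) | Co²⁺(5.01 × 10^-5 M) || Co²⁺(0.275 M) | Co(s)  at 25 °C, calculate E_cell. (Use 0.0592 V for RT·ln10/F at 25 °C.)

0.11 V

Both half-cells are Co²⁺/Co, so E°_cell = 0. The concentrated side is the cathode; the cell reaction moves Co²⁺ from high to low concentration with n = 2.
Q = [Co²⁺]_dilute/[Co²⁺]_conc = 5.01 × 10^-5/0.275 = 1.82 × 10^-4.
E = 0 − (0.0592/2) log Q = −(0.0592/2)(-3.739) = 0.1107 V.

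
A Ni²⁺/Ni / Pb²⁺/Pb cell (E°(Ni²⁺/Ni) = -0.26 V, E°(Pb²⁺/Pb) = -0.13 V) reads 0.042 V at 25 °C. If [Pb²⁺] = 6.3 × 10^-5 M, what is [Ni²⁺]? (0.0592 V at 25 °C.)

From the Nernst equation, log Q = n(E° − E)/0.0592 = 2(0.13 − 0.042)/0.0592 = 2.973, so Q = 940.
With Q = [Ni²⁺]/[Pb²⁺] and the known concentrations, [Ni²⁺] in the numerator gives [Ni²⁺] = 0.059 M.

0.059 M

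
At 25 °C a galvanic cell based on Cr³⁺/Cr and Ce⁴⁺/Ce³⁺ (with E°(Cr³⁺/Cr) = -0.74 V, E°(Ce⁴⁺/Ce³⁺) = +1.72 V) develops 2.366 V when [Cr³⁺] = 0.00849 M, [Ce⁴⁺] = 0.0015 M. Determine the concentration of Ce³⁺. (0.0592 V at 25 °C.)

From the Nernst equation, log Q = n(E° − E)/0.0592 = 3(2.46 − 2.366)/0.0592 = 4.764, so Q = 5.8 × 10^4.
With Q = [Cr³⁺]·[Ce³⁺]^3/[Ce⁴⁺]^3 and the known concentrations, [Ce³⁺]^3 in the numerator gives [Ce³⁺] = 0.28 M.

0.28 M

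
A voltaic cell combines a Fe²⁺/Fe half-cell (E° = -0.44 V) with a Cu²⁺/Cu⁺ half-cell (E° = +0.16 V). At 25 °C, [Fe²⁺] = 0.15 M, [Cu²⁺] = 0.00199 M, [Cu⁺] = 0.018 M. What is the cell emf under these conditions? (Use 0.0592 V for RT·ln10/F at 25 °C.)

0.568 V

The Cu²⁺/Cu⁺ couple has the higher reduction potential and acts as the cathode, so E°_cell = +0.16 − (-0.44) = 0.60 V.
Balancing electrons gives n = 2; the reaction quotient is Q = [Fe²⁺]·[Cu⁺]^2/[Cu²⁺]^2 = 12.3.
At 25 °C, E = E° − (0.0592/n) log Q = 0.60 − (0.0592/2)(1.089) = 0.600 − 0.032 = 0.568 V.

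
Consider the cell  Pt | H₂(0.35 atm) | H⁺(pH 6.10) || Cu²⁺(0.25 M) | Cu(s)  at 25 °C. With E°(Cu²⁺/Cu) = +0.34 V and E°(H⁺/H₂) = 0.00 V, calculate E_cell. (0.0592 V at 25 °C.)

The Cu²⁺/Cu couple is the cathode, so E°_cell = 0.34 V; n = 2.
[H⁺] = 10^(−6.10) = 7.9 × 10^-7 M, and Q = [H⁺]^2 / ([Cu²⁺]·P(H₂)) = 7.21 × 10^-12.
E = E° − (0.0592/2) log Q = 0.34 − (0.0592/2)(-11.142) = 0.670 V.

0.67 V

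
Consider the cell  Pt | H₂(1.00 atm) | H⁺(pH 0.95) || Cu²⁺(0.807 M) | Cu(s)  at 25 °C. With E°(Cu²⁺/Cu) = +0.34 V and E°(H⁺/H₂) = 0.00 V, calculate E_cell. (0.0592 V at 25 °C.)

The Cu²⁺/Cu couple is the cathode, so E°_cell = 0.34 V; n = 2.
[H⁺] = 10^(−0.95) = 0.11 M, and Q = [H⁺]^2 / ([Cu²⁺]·P(H₂)) = 0.0156.
E = E° − (0.0592/2) log Q = 0.34 − (0.0592/2)(-1.807) = 0.393 V.

0.39 V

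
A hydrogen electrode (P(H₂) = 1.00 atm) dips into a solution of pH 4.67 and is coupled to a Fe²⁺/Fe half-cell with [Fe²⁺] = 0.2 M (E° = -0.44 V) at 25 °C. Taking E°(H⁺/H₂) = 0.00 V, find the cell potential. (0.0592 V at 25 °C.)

The hydrogen couple is the cathode, so E°_cell = 0.44 V; n = 2.
[H⁺] = 10^(−4.67) = 2.1 × 10^-5 M, and Q = [Fe²⁺]·P(H₂) / [H⁺]^2 = 4.38 × 10^8.
E = E° − (0.0592/2) log Q = 0.44 − (0.0592/2)(8.641) = 0.184 V.

0.18 V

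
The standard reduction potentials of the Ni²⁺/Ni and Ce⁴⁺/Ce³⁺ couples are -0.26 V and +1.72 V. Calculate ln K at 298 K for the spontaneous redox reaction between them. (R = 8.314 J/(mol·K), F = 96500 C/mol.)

ln K = 154.2

E°_cell = +1.72 − (-0.26) = 1.98 V, with n = 2 electrons transferred.
At equilibrium E = 0, so the Nernst equation gives ln K = nFE°/RT = (2)(96500)(1.98)/((8.314)(298)) = 154.24.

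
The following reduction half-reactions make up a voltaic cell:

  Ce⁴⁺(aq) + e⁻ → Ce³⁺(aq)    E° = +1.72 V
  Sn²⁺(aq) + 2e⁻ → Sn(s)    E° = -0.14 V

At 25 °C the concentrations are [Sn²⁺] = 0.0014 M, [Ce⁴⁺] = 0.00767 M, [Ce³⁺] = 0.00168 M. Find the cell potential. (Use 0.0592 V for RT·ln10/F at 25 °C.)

The Ce⁴⁺/Ce³⁺ couple has the higher reduction potential and acts as the cathode, so E°_cell = +1.72 − (-0.14) = 1.86 V.
Balancing electrons gives n = 2; the reaction quotient is Q = [Sn²⁺]·[Ce³⁺]^2/[Ce⁴⁺]^2 = 6.72 × 10^-5.
At 25 °C, E = E° − (0.0592/n) log Q = 1.86 − (0.0592/2)(-4.173) = 1.860 + 0.124 = 1.984 V.

1.98 V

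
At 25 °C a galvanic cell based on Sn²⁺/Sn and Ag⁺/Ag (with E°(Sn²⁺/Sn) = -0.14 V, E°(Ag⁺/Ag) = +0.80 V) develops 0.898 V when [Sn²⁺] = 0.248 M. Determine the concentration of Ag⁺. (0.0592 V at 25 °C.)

0.097 M

From the Nernst equation, log Q = n(E° − E)/0.0592 = 2(0.94 − 0.898)/0.0592 = 1.419, so Q = 26.2.
With Q = [Sn²⁺]/[Ag⁺]^2 and the known concentrations, [Ag⁺]^2 in the denominator gives [Ag⁺] = 0.097 M.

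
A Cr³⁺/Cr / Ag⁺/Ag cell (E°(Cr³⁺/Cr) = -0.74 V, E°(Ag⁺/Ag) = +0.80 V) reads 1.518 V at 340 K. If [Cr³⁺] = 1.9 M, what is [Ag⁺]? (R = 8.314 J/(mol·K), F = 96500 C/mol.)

From the Nernst equation, ln Q = nF(E° − E)/RT = 3×96500×(1.54 − 1.518)/(8.314×340) = 2.253, so Q = 9.52.
With Q = [Cr³⁺]/[Ag⁺]^3 and the known concentrations, [Ag⁺]^3 in the denominator gives [Ag⁺] = 0.58 M.

0.58 M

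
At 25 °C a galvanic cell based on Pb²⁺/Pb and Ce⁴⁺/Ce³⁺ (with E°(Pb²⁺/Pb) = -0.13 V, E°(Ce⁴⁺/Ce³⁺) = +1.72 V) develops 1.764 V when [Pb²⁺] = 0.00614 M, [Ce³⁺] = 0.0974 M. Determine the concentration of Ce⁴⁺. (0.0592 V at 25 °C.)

From the Nernst equation, log Q = n(E° − E)/0.0592 = 2(1.85 − 1.764)/0.0592 = 2.905, so Q = 804.
With Q = [Pb²⁺]·[Ce³⁺]^2/[Ce⁴⁺]^2 and the known concentrations, [Ce⁴⁺]^2 in the denominator gives [Ce⁴⁺] = 2.7 × 10^-4 M.

2.7 × 10^-4 M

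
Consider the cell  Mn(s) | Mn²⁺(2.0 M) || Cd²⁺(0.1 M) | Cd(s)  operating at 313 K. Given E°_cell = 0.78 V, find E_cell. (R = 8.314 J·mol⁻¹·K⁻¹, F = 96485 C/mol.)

Balancing electrons gives n = 2; the reaction quotient is Q = [Mn²⁺]/[Cd²⁺] = 20.0.
E = E° − (RT/nF) ln Q = 0.78 − (8.314×313)/(2×96485) × (2.996) = 0.780 − 0.040 = 0.740 V.

0.740 V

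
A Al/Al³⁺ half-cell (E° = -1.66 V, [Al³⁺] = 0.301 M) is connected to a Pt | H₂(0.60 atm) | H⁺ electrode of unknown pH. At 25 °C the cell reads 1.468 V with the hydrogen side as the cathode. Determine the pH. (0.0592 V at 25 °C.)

pH = 3.53

E°_cell = 1.66 V and n = 6.
log Q = n(E° − E)/0.0592 = 6×(1.66 − 1.468)/0.0592 = 19.459.
With Q = [Al³⁺]^2·P(H₂)^3 / [H⁺]^6, solving for [H⁺] gives log[H⁺] = -3.528, so pH = 3.53.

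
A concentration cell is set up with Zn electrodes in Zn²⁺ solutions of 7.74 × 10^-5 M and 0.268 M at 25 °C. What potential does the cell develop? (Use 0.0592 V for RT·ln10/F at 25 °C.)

Both half-cells are Zn²⁺/Zn, so E°_cell = 0. The concentrated side is the cathode; the cell reaction moves Zn²⁺ from high to low concentration with n = 2.
Q = [Zn²⁺]_dilute/[Zn²⁺]_conc = 7.74 × 10^-5/0.268 = 2.89 × 10^-4.
E = 0 − (0.0592/2) log Q = −(0.0592/2)(-3.539) = 0.1048 V.

0.10 V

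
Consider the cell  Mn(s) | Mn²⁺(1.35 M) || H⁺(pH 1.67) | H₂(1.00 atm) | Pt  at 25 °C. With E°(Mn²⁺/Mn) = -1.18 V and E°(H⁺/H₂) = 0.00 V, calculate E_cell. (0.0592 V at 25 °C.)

1.08 V

The hydrogen couple is the cathode, so E°_cell = 1.18 V; n = 2.
[H⁺] = 10^(−1.67) = 0.021 M, and Q = [Mn²⁺]·P(H₂) / [H⁺]^2 = 2950.
E = E° − (0.0592/2) log Q = 1.18 − (0.0592/2)(3.470) = 1.077 V.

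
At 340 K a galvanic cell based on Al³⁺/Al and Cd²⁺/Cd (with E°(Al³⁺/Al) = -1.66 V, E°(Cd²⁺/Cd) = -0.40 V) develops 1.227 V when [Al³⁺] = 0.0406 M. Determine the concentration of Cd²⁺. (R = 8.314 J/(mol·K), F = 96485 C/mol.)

From the Nernst equation, ln Q = nF(E° − E)/RT = 6×96485×(1.26 − 1.227)/(8.314×340) = 6.758, so Q = 861.
With Q = [Al³⁺]^2/[Cd²⁺]^3 and the known concentrations, [Cd²⁺]^3 in the denominator gives [Cd²⁺] = 0.012 M.

0.012 M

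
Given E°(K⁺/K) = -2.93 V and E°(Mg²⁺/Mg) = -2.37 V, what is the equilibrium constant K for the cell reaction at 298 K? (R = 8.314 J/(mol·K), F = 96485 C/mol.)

E°_cell = -2.37 − (-2.93) = 0.56 V, with n = 2 electrons transferred.
At equilibrium E = 0, so the Nernst equation gives ln K = nFE°/RT = (2)(96485)(0.56)/((8.314)(298)) = 43.62.
K = e^43.62 = 8.8 × 10^18.

8.8 × 10^18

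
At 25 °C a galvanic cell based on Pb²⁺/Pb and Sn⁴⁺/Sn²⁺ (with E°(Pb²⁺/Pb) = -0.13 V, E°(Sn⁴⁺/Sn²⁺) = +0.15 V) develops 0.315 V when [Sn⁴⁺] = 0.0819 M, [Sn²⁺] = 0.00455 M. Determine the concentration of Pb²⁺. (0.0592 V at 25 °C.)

1.2 M

From the Nernst equation, log Q = n(E° − E)/0.0592 = 2(0.28 − 0.315)/0.0592 = -1.182, so Q = 0.0657.
With Q = [Pb²⁺]·[Sn²⁺]/[Sn⁴⁺] and the known concentrations, [Pb²⁺] in the numerator gives [Pb²⁺] = 1.2 M.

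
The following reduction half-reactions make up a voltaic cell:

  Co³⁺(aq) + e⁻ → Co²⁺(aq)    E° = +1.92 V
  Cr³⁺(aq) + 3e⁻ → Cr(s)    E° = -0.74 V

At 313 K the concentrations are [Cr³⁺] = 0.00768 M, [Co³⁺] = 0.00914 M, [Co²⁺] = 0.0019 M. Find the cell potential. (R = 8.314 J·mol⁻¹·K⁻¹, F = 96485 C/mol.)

2.75 V

The Co³⁺/Co²⁺ couple has the higher reduction potential and acts as the cathode, so E°_cell = +1.92 − (-0.74) = 2.66 V.
Balancing electrons gives n = 3; the reaction quotient is Q = [Cr³⁺]·[Co²⁺]^3/[Co³⁺]^3 = 6.9 × 10^-5.
E = E° − (RT/nF) ln Q = 2.66 − (8.314×313)/(3×96485) × (-9.582) = 2.660 + 0.086 = 2.746 V.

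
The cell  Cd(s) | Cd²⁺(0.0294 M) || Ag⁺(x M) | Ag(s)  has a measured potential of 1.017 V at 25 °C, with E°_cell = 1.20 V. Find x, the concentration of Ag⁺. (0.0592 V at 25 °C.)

From the Nernst equation, log Q = n(E° − E)/0.0592 = 2(1.20 − 1.017)/0.0592 = 6.182, so Q = 1.52 × 10^6.
With Q = [Cd²⁺]/[Ag⁺]^2 and the known concentrations, [Ag⁺]^2 in the denominator gives [Ag⁺] = 1.4 × 10^-4 M.

1.4 × 10^-4 M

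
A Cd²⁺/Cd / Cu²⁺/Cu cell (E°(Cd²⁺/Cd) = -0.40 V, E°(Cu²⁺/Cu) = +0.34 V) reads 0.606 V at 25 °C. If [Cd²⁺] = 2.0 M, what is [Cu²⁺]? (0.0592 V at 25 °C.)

5.9 × 10^-5 M

From the Nernst equation, log Q = n(E° − E)/0.0592 = 2(0.74 − 0.606)/0.0592 = 4.527, so Q = 3.37 × 10^4.
With Q = [Cd²⁺]/[Cu²⁺] and the known concentrations, [Cu²⁺] in the denominator gives [Cu²⁺] = 5.9 × 10^-5 M.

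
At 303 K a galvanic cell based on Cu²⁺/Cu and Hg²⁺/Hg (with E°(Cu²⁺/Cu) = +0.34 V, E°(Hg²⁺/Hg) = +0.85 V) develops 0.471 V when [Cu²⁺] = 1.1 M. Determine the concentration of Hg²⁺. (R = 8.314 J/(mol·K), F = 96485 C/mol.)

0.055 M

From the Nernst equation, ln Q = nF(E° − E)/RT = 2×96485×(0.51 − 0.471)/(8.314×303) = 2.987, so Q = 19.8.
With Q = [Cu²⁺]/[Hg²⁺] and the known concentrations, [Hg²⁺] in the denominator gives [Hg²⁺] = 0.055 M.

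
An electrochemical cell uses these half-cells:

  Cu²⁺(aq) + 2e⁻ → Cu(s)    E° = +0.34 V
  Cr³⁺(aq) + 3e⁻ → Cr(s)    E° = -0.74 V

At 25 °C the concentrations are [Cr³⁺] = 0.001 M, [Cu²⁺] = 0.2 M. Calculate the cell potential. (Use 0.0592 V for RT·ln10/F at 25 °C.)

1.12 V

The Cu²⁺/Cu couple has the higher reduction potential and acts as the cathode, so E°_cell = +0.34 − (-0.74) = 1.08 V.
Balancing electrons gives n = 6; the reaction quotient is Q = [Cr³⁺]^2/[Cu²⁺]^3 = 1.25 × 10^-4.
At 25 °C, E = E° − (0.0592/n) log Q = 1.08 − (0.0592/6)(-3.903) = 1.080 + 0.039 = 1.119 V.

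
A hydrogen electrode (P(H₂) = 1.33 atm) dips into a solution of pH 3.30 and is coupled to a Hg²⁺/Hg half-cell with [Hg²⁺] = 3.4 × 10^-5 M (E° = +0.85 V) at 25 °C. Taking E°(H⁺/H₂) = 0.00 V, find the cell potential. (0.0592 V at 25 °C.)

0.92 V

The Hg²⁺/Hg couple is the cathode, so E°_cell = 0.85 V; n = 2.
[H⁺] = 10^(−3.30) = 5 × 10^-4 M, and Q = [H⁺]^2 / ([Hg²⁺]·P(H₂)) = 0.00555.
E = E° − (0.0592/2) log Q = 0.85 − (0.0592/2)(-2.255) = 0.917 V.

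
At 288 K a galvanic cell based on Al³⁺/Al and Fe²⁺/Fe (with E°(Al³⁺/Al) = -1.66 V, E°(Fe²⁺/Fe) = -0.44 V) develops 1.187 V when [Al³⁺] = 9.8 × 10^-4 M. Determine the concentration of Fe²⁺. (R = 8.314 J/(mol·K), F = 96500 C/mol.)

From the Nernst equation, ln Q = nF(E° − E)/RT = 6×96500×(1.22 − 1.187)/(8.314×288) = 7.980, so Q = 2920.
With Q = [Al³⁺]^2/[Fe²⁺]^3 and the known concentrations, [Fe²⁺]^3 in the denominator gives [Fe²⁺] = 6.9 × 10^-4 M.

6.9 × 10^-4 M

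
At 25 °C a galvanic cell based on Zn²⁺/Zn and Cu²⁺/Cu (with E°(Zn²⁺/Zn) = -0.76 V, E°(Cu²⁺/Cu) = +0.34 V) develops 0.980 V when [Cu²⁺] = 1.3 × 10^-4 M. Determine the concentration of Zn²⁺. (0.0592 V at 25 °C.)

1.5 M

From the Nernst equation, log Q = n(E° − E)/0.0592 = 2(1.10 − 0.980)/0.0592 = 4.054, so Q = 1.13 × 10^4.
With Q = [Zn²⁺]/[Cu²⁺] and the known concentrations, [Zn²⁺] in the numerator gives [Zn²⁺] = 1.5 M.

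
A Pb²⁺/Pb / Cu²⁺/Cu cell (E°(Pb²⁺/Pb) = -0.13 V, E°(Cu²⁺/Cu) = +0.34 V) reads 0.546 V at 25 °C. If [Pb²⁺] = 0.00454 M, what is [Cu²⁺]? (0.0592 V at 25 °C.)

From the Nernst equation, log Q = n(E° − E)/0.0592 = 2(0.47 − 0.546)/0.0592 = -2.568, so Q = 0.00271.
With Q = [Pb²⁺]/[Cu²⁺] and the known concentrations, [Cu²⁺] in the denominator gives [Cu²⁺] = 1.7 M.

1.7 M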